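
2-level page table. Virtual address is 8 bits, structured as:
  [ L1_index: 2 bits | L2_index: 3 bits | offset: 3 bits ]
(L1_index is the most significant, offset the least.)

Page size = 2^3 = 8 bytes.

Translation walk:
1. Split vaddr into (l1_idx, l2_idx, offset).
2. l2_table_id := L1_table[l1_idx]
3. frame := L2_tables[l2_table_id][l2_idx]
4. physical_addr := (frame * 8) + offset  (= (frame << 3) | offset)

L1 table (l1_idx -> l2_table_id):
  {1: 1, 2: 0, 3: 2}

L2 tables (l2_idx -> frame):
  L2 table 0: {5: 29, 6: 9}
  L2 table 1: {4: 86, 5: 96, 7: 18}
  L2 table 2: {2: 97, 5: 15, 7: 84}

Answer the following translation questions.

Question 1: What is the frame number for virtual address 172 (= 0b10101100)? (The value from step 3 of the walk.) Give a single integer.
vaddr = 172: l1_idx=2, l2_idx=5
L1[2] = 0; L2[0][5] = 29

Answer: 29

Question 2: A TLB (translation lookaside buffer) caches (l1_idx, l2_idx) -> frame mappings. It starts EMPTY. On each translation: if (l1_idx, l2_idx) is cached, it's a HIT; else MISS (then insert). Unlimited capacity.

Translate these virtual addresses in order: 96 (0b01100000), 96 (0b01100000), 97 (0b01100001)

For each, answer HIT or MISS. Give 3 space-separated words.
Answer: MISS HIT HIT

Derivation:
vaddr=96: (1,4) not in TLB -> MISS, insert
vaddr=96: (1,4) in TLB -> HIT
vaddr=97: (1,4) in TLB -> HIT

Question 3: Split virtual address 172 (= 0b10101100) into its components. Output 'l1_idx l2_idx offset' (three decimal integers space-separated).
vaddr = 172 = 0b10101100
  top 2 bits -> l1_idx = 2
  next 3 bits -> l2_idx = 5
  bottom 3 bits -> offset = 4

Answer: 2 5 4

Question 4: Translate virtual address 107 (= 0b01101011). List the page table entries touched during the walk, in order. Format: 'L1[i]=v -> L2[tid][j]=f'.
vaddr = 107 = 0b01101011
Split: l1_idx=1, l2_idx=5, offset=3

Answer: L1[1]=1 -> L2[1][5]=96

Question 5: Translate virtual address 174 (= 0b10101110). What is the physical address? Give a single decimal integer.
Answer: 238

Derivation:
vaddr = 174 = 0b10101110
Split: l1_idx=2, l2_idx=5, offset=6
L1[2] = 0
L2[0][5] = 29
paddr = 29 * 8 + 6 = 238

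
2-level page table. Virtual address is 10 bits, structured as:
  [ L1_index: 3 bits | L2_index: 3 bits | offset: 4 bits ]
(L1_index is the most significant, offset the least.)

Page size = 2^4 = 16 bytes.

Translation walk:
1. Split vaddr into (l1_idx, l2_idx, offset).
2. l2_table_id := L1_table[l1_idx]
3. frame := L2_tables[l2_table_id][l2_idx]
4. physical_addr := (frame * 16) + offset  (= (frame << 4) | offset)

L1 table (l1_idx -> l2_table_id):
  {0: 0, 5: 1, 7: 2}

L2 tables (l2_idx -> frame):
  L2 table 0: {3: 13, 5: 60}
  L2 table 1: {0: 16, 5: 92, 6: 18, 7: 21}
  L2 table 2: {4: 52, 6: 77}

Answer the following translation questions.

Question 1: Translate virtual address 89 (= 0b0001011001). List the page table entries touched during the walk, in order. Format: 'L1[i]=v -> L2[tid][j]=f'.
Answer: L1[0]=0 -> L2[0][5]=60

Derivation:
vaddr = 89 = 0b0001011001
Split: l1_idx=0, l2_idx=5, offset=9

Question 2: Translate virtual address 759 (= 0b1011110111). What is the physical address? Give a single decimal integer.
vaddr = 759 = 0b1011110111
Split: l1_idx=5, l2_idx=7, offset=7
L1[5] = 1
L2[1][7] = 21
paddr = 21 * 16 + 7 = 343

Answer: 343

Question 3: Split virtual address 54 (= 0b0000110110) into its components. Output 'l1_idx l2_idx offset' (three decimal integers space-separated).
Answer: 0 3 6

Derivation:
vaddr = 54 = 0b0000110110
  top 3 bits -> l1_idx = 0
  next 3 bits -> l2_idx = 3
  bottom 4 bits -> offset = 6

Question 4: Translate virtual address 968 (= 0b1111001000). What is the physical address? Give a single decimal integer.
Answer: 840

Derivation:
vaddr = 968 = 0b1111001000
Split: l1_idx=7, l2_idx=4, offset=8
L1[7] = 2
L2[2][4] = 52
paddr = 52 * 16 + 8 = 840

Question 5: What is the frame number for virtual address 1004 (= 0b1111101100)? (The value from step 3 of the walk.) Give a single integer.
vaddr = 1004: l1_idx=7, l2_idx=6
L1[7] = 2; L2[2][6] = 77

Answer: 77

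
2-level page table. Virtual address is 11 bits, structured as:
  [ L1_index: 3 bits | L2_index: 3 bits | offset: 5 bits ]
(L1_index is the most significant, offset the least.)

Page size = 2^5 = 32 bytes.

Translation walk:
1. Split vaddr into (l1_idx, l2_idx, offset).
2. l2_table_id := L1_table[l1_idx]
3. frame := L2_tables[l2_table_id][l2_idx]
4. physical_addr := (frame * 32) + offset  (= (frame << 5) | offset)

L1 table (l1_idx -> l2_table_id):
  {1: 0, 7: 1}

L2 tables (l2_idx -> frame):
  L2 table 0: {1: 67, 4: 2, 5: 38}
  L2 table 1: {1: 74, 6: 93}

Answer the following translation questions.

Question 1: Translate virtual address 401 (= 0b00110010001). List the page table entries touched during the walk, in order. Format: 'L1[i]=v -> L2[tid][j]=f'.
vaddr = 401 = 0b00110010001
Split: l1_idx=1, l2_idx=4, offset=17

Answer: L1[1]=0 -> L2[0][4]=2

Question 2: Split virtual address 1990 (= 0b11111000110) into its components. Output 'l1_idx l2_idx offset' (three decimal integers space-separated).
vaddr = 1990 = 0b11111000110
  top 3 bits -> l1_idx = 7
  next 3 bits -> l2_idx = 6
  bottom 5 bits -> offset = 6

Answer: 7 6 6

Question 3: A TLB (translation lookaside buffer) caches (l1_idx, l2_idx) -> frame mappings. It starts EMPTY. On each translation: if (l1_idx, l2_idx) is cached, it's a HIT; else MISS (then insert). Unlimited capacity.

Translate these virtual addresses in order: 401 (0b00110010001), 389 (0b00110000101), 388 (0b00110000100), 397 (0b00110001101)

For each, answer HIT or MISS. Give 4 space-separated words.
Answer: MISS HIT HIT HIT

Derivation:
vaddr=401: (1,4) not in TLB -> MISS, insert
vaddr=389: (1,4) in TLB -> HIT
vaddr=388: (1,4) in TLB -> HIT
vaddr=397: (1,4) in TLB -> HIT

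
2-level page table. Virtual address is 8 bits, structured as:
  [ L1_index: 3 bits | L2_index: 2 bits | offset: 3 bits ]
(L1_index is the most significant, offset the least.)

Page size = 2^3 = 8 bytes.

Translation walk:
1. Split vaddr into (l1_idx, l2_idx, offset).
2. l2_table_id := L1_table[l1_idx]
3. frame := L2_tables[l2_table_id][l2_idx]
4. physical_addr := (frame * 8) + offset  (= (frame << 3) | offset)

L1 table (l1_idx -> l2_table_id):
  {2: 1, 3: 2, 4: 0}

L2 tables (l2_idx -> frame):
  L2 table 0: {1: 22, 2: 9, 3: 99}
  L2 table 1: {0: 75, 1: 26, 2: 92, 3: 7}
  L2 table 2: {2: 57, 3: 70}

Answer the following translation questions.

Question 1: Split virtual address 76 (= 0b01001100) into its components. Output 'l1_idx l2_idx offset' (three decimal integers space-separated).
Answer: 2 1 4

Derivation:
vaddr = 76 = 0b01001100
  top 3 bits -> l1_idx = 2
  next 2 bits -> l2_idx = 1
  bottom 3 bits -> offset = 4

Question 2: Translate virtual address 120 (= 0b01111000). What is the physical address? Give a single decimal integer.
vaddr = 120 = 0b01111000
Split: l1_idx=3, l2_idx=3, offset=0
L1[3] = 2
L2[2][3] = 70
paddr = 70 * 8 + 0 = 560

Answer: 560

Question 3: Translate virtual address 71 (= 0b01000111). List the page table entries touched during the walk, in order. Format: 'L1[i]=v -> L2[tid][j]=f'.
Answer: L1[2]=1 -> L2[1][0]=75

Derivation:
vaddr = 71 = 0b01000111
Split: l1_idx=2, l2_idx=0, offset=7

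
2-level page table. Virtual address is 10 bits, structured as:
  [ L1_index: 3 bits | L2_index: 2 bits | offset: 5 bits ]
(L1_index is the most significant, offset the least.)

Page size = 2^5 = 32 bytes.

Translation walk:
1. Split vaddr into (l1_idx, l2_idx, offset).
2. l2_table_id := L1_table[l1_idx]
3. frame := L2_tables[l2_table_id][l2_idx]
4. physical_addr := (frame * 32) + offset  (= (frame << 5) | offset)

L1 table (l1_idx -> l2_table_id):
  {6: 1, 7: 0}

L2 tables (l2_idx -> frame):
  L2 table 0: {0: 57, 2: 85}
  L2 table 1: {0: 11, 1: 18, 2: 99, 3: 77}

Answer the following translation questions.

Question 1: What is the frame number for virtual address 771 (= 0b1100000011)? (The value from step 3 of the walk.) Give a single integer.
vaddr = 771: l1_idx=6, l2_idx=0
L1[6] = 1; L2[1][0] = 11

Answer: 11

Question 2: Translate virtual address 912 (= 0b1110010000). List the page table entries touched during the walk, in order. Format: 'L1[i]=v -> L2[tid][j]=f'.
vaddr = 912 = 0b1110010000
Split: l1_idx=7, l2_idx=0, offset=16

Answer: L1[7]=0 -> L2[0][0]=57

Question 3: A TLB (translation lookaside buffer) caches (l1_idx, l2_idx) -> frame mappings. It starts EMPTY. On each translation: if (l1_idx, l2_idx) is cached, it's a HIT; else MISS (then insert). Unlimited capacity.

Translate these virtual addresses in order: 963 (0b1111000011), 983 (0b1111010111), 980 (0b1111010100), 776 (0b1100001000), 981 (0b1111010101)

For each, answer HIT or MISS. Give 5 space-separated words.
vaddr=963: (7,2) not in TLB -> MISS, insert
vaddr=983: (7,2) in TLB -> HIT
vaddr=980: (7,2) in TLB -> HIT
vaddr=776: (6,0) not in TLB -> MISS, insert
vaddr=981: (7,2) in TLB -> HIT

Answer: MISS HIT HIT MISS HIT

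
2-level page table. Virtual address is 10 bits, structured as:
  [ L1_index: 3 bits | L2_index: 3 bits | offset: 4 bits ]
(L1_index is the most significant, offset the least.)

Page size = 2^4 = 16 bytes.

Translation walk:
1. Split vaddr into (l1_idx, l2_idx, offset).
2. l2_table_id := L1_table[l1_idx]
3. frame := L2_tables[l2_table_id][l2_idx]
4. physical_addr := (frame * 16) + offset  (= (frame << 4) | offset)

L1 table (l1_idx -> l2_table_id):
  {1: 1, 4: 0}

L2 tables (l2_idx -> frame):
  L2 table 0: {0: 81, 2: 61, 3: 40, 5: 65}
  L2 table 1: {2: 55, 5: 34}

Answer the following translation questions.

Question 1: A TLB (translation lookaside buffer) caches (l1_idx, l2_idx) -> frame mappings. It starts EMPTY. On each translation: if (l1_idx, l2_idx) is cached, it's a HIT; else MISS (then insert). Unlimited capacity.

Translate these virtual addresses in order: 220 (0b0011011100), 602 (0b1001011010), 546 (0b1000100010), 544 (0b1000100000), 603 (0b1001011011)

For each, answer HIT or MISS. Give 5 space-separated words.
vaddr=220: (1,5) not in TLB -> MISS, insert
vaddr=602: (4,5) not in TLB -> MISS, insert
vaddr=546: (4,2) not in TLB -> MISS, insert
vaddr=544: (4,2) in TLB -> HIT
vaddr=603: (4,5) in TLB -> HIT

Answer: MISS MISS MISS HIT HIT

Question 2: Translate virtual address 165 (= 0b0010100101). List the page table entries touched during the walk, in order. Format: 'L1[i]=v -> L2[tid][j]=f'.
vaddr = 165 = 0b0010100101
Split: l1_idx=1, l2_idx=2, offset=5

Answer: L1[1]=1 -> L2[1][2]=55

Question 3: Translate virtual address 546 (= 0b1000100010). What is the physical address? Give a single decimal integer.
vaddr = 546 = 0b1000100010
Split: l1_idx=4, l2_idx=2, offset=2
L1[4] = 0
L2[0][2] = 61
paddr = 61 * 16 + 2 = 978

Answer: 978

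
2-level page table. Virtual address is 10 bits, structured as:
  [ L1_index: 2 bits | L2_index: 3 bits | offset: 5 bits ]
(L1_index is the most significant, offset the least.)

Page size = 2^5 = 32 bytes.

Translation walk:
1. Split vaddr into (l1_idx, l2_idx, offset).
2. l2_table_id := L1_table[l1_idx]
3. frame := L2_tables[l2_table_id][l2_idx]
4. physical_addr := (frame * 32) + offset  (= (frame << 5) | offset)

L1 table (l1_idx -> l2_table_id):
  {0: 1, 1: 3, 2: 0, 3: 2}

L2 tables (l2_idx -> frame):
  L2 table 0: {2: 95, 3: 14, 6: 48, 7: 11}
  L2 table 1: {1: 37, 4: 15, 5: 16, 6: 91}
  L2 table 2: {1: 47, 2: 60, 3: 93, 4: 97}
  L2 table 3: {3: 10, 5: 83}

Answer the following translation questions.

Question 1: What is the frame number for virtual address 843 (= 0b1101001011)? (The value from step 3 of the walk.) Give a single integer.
vaddr = 843: l1_idx=3, l2_idx=2
L1[3] = 2; L2[2][2] = 60

Answer: 60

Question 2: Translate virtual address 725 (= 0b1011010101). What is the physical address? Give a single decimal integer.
vaddr = 725 = 0b1011010101
Split: l1_idx=2, l2_idx=6, offset=21
L1[2] = 0
L2[0][6] = 48
paddr = 48 * 32 + 21 = 1557

Answer: 1557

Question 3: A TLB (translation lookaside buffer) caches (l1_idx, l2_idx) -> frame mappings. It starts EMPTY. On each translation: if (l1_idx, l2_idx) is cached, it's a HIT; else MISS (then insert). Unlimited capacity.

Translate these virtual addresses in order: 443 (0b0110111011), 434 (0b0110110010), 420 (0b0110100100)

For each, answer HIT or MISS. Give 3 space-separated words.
vaddr=443: (1,5) not in TLB -> MISS, insert
vaddr=434: (1,5) in TLB -> HIT
vaddr=420: (1,5) in TLB -> HIT

Answer: MISS HIT HIT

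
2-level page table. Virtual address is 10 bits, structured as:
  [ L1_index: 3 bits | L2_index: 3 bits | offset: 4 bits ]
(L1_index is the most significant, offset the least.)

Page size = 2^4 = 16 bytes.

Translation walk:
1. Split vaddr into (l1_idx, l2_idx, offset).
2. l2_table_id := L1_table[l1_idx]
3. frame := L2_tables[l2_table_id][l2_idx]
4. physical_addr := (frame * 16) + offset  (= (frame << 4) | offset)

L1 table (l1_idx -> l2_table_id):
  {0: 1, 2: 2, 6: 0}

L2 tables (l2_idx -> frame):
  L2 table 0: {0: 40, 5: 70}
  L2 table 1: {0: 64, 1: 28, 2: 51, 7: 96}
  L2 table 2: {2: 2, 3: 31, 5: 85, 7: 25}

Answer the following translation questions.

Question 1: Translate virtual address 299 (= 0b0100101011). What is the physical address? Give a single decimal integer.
Answer: 43

Derivation:
vaddr = 299 = 0b0100101011
Split: l1_idx=2, l2_idx=2, offset=11
L1[2] = 2
L2[2][2] = 2
paddr = 2 * 16 + 11 = 43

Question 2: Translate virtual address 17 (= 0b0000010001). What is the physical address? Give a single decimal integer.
Answer: 449

Derivation:
vaddr = 17 = 0b0000010001
Split: l1_idx=0, l2_idx=1, offset=1
L1[0] = 1
L2[1][1] = 28
paddr = 28 * 16 + 1 = 449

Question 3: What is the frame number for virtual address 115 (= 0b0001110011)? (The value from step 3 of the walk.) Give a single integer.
Answer: 96

Derivation:
vaddr = 115: l1_idx=0, l2_idx=7
L1[0] = 1; L2[1][7] = 96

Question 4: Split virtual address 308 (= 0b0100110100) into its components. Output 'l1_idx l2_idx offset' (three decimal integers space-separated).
Answer: 2 3 4

Derivation:
vaddr = 308 = 0b0100110100
  top 3 bits -> l1_idx = 2
  next 3 bits -> l2_idx = 3
  bottom 4 bits -> offset = 4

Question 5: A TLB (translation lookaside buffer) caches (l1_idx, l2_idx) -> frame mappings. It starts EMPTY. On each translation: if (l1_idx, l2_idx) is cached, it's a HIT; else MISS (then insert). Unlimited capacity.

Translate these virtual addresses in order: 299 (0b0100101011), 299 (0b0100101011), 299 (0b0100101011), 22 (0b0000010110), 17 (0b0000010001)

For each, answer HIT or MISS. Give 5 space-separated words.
Answer: MISS HIT HIT MISS HIT

Derivation:
vaddr=299: (2,2) not in TLB -> MISS, insert
vaddr=299: (2,2) in TLB -> HIT
vaddr=299: (2,2) in TLB -> HIT
vaddr=22: (0,1) not in TLB -> MISS, insert
vaddr=17: (0,1) in TLB -> HIT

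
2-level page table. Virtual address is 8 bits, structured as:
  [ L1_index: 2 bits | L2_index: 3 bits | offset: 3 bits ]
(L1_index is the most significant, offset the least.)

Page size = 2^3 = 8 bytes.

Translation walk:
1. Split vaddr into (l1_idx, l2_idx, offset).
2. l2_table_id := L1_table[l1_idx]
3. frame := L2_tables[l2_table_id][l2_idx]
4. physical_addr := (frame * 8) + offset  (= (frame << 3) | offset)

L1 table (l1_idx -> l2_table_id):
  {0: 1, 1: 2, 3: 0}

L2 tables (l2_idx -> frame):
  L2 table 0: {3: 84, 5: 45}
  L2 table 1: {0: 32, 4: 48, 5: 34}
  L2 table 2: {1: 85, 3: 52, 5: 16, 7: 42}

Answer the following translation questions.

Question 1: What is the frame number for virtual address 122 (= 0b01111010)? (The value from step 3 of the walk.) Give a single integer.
vaddr = 122: l1_idx=1, l2_idx=7
L1[1] = 2; L2[2][7] = 42

Answer: 42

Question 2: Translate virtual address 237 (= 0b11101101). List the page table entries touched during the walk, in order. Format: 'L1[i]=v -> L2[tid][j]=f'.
vaddr = 237 = 0b11101101
Split: l1_idx=3, l2_idx=5, offset=5

Answer: L1[3]=0 -> L2[0][5]=45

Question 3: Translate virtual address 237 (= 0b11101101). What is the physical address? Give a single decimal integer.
Answer: 365

Derivation:
vaddr = 237 = 0b11101101
Split: l1_idx=3, l2_idx=5, offset=5
L1[3] = 0
L2[0][5] = 45
paddr = 45 * 8 + 5 = 365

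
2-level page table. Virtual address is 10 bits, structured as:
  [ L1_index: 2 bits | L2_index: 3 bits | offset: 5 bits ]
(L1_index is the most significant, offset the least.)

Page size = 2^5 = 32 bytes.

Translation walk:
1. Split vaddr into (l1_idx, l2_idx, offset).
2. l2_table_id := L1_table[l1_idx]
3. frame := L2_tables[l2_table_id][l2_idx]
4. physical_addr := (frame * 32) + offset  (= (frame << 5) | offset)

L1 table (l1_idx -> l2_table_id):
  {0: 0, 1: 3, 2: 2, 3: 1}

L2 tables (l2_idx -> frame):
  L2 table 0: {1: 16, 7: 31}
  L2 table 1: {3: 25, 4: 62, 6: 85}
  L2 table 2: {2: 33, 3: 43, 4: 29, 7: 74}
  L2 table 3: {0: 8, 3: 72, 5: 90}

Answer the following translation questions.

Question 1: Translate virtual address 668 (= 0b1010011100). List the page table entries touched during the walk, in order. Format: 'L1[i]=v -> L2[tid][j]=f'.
Answer: L1[2]=2 -> L2[2][4]=29

Derivation:
vaddr = 668 = 0b1010011100
Split: l1_idx=2, l2_idx=4, offset=28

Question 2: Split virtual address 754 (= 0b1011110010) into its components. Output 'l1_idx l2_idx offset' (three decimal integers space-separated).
vaddr = 754 = 0b1011110010
  top 2 bits -> l1_idx = 2
  next 3 bits -> l2_idx = 7
  bottom 5 bits -> offset = 18

Answer: 2 7 18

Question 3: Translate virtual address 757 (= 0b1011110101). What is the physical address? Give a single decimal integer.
vaddr = 757 = 0b1011110101
Split: l1_idx=2, l2_idx=7, offset=21
L1[2] = 2
L2[2][7] = 74
paddr = 74 * 32 + 21 = 2389

Answer: 2389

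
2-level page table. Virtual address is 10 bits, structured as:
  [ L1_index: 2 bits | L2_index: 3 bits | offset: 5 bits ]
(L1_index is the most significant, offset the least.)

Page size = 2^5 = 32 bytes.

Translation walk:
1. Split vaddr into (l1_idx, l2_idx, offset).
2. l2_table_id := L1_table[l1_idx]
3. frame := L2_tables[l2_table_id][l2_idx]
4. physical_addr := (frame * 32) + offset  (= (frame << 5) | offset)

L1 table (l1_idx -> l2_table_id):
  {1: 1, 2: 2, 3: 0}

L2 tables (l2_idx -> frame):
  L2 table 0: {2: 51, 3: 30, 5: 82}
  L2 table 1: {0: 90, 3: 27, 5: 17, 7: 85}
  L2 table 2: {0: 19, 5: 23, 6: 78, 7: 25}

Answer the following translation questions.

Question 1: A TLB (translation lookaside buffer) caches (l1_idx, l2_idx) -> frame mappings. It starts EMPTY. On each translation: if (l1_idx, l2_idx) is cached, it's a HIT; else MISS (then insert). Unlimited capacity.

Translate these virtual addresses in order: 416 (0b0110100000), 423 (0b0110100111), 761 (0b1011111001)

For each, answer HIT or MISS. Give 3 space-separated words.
Answer: MISS HIT MISS

Derivation:
vaddr=416: (1,5) not in TLB -> MISS, insert
vaddr=423: (1,5) in TLB -> HIT
vaddr=761: (2,7) not in TLB -> MISS, insert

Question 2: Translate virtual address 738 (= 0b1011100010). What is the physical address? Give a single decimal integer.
Answer: 802

Derivation:
vaddr = 738 = 0b1011100010
Split: l1_idx=2, l2_idx=7, offset=2
L1[2] = 2
L2[2][7] = 25
paddr = 25 * 32 + 2 = 802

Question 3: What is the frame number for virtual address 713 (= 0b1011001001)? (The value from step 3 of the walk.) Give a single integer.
Answer: 78

Derivation:
vaddr = 713: l1_idx=2, l2_idx=6
L1[2] = 2; L2[2][6] = 78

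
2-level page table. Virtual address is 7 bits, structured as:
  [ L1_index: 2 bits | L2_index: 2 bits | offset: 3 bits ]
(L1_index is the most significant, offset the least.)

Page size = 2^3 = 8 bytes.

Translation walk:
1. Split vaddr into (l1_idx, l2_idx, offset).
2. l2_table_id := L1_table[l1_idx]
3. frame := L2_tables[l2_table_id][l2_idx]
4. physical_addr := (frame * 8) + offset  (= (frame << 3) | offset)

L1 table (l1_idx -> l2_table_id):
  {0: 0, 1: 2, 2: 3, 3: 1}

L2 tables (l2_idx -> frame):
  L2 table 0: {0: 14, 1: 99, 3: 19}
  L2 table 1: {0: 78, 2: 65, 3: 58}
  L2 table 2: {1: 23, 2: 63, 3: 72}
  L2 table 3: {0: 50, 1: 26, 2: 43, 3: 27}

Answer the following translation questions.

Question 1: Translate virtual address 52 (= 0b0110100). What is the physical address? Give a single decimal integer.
Answer: 508

Derivation:
vaddr = 52 = 0b0110100
Split: l1_idx=1, l2_idx=2, offset=4
L1[1] = 2
L2[2][2] = 63
paddr = 63 * 8 + 4 = 508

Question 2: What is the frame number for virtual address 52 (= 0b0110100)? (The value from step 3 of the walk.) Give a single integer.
Answer: 63

Derivation:
vaddr = 52: l1_idx=1, l2_idx=2
L1[1] = 2; L2[2][2] = 63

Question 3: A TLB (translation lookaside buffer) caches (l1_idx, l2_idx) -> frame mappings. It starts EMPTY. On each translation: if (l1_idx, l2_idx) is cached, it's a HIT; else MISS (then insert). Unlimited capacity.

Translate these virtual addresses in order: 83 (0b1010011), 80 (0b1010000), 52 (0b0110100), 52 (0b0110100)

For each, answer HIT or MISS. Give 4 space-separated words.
Answer: MISS HIT MISS HIT

Derivation:
vaddr=83: (2,2) not in TLB -> MISS, insert
vaddr=80: (2,2) in TLB -> HIT
vaddr=52: (1,2) not in TLB -> MISS, insert
vaddr=52: (1,2) in TLB -> HIT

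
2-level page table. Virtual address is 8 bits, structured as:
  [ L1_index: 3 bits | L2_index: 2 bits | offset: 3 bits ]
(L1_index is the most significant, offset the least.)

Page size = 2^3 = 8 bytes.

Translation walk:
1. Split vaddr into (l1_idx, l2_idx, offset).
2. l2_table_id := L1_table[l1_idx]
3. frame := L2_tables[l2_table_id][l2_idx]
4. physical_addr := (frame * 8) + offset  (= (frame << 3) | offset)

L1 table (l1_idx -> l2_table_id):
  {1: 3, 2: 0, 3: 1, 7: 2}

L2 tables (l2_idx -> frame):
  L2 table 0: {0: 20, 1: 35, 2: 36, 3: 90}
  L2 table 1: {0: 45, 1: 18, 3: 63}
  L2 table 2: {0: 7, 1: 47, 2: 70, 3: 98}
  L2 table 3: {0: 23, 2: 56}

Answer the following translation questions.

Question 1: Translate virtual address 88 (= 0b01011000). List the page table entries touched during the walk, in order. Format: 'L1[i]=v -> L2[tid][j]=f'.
Answer: L1[2]=0 -> L2[0][3]=90

Derivation:
vaddr = 88 = 0b01011000
Split: l1_idx=2, l2_idx=3, offset=0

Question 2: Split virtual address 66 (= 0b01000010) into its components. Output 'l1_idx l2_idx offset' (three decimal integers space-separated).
Answer: 2 0 2

Derivation:
vaddr = 66 = 0b01000010
  top 3 bits -> l1_idx = 2
  next 2 bits -> l2_idx = 0
  bottom 3 bits -> offset = 2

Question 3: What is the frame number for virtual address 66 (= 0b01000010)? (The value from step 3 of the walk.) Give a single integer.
vaddr = 66: l1_idx=2, l2_idx=0
L1[2] = 0; L2[0][0] = 20

Answer: 20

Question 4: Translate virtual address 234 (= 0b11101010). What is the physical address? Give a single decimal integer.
Answer: 378

Derivation:
vaddr = 234 = 0b11101010
Split: l1_idx=7, l2_idx=1, offset=2
L1[7] = 2
L2[2][1] = 47
paddr = 47 * 8 + 2 = 378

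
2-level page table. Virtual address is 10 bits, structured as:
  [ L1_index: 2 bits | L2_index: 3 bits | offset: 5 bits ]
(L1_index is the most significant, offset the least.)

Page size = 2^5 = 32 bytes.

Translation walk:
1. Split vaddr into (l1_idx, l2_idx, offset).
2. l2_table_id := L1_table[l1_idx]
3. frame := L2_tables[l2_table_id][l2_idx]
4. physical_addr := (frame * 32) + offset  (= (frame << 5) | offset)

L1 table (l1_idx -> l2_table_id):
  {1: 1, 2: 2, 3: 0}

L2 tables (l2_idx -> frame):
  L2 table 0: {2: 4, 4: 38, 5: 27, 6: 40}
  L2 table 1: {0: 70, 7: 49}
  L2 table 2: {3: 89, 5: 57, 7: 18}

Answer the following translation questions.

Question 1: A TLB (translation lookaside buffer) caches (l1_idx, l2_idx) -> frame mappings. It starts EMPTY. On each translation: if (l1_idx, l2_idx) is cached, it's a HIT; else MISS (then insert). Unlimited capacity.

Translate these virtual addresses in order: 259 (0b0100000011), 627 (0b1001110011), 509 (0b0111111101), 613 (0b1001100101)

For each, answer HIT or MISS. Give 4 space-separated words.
vaddr=259: (1,0) not in TLB -> MISS, insert
vaddr=627: (2,3) not in TLB -> MISS, insert
vaddr=509: (1,7) not in TLB -> MISS, insert
vaddr=613: (2,3) in TLB -> HIT

Answer: MISS MISS MISS HIT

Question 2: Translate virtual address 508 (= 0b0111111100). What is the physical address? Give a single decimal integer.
Answer: 1596

Derivation:
vaddr = 508 = 0b0111111100
Split: l1_idx=1, l2_idx=7, offset=28
L1[1] = 1
L2[1][7] = 49
paddr = 49 * 32 + 28 = 1596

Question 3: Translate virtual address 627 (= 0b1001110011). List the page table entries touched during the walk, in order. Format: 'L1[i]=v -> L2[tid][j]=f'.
Answer: L1[2]=2 -> L2[2][3]=89

Derivation:
vaddr = 627 = 0b1001110011
Split: l1_idx=2, l2_idx=3, offset=19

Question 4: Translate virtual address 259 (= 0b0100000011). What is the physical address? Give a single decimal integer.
vaddr = 259 = 0b0100000011
Split: l1_idx=1, l2_idx=0, offset=3
L1[1] = 1
L2[1][0] = 70
paddr = 70 * 32 + 3 = 2243

Answer: 2243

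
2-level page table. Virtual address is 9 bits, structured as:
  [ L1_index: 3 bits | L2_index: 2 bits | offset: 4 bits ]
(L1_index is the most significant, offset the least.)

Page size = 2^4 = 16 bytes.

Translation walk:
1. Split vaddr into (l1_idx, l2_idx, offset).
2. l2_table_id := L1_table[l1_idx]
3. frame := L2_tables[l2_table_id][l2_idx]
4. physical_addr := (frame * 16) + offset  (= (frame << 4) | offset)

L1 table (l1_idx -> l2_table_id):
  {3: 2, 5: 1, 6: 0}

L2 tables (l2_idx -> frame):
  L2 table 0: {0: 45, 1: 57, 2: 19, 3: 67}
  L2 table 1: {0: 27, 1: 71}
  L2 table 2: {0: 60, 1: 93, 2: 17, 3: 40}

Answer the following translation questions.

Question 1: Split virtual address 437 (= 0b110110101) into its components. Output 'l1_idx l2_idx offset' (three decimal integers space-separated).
vaddr = 437 = 0b110110101
  top 3 bits -> l1_idx = 6
  next 2 bits -> l2_idx = 3
  bottom 4 bits -> offset = 5

Answer: 6 3 5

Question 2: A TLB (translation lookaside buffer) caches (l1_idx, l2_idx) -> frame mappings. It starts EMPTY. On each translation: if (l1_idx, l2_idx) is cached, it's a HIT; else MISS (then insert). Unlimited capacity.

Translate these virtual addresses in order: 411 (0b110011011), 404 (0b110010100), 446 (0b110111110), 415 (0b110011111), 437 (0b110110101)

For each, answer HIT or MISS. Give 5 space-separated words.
vaddr=411: (6,1) not in TLB -> MISS, insert
vaddr=404: (6,1) in TLB -> HIT
vaddr=446: (6,3) not in TLB -> MISS, insert
vaddr=415: (6,1) in TLB -> HIT
vaddr=437: (6,3) in TLB -> HIT

Answer: MISS HIT MISS HIT HIT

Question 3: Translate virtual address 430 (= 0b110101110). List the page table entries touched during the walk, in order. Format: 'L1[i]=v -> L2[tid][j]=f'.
vaddr = 430 = 0b110101110
Split: l1_idx=6, l2_idx=2, offset=14

Answer: L1[6]=0 -> L2[0][2]=19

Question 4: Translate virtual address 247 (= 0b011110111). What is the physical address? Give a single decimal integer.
vaddr = 247 = 0b011110111
Split: l1_idx=3, l2_idx=3, offset=7
L1[3] = 2
L2[2][3] = 40
paddr = 40 * 16 + 7 = 647

Answer: 647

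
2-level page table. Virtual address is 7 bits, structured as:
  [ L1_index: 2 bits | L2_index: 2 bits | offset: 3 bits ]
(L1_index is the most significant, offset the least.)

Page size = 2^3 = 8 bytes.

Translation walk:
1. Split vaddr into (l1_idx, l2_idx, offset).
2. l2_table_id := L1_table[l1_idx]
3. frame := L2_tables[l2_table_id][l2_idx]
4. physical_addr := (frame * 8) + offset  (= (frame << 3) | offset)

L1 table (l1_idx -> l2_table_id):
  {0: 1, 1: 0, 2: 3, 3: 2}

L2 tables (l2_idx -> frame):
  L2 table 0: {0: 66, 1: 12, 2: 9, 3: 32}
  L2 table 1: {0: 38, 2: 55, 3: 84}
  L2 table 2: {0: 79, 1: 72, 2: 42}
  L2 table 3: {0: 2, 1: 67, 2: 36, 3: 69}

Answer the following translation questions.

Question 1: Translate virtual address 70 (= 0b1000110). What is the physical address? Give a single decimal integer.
Answer: 22

Derivation:
vaddr = 70 = 0b1000110
Split: l1_idx=2, l2_idx=0, offset=6
L1[2] = 3
L2[3][0] = 2
paddr = 2 * 8 + 6 = 22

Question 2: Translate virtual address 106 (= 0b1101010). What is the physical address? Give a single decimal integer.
vaddr = 106 = 0b1101010
Split: l1_idx=3, l2_idx=1, offset=2
L1[3] = 2
L2[2][1] = 72
paddr = 72 * 8 + 2 = 578

Answer: 578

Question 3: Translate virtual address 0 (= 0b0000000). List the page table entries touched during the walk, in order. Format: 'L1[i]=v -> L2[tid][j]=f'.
Answer: L1[0]=1 -> L2[1][0]=38

Derivation:
vaddr = 0 = 0b0000000
Split: l1_idx=0, l2_idx=0, offset=0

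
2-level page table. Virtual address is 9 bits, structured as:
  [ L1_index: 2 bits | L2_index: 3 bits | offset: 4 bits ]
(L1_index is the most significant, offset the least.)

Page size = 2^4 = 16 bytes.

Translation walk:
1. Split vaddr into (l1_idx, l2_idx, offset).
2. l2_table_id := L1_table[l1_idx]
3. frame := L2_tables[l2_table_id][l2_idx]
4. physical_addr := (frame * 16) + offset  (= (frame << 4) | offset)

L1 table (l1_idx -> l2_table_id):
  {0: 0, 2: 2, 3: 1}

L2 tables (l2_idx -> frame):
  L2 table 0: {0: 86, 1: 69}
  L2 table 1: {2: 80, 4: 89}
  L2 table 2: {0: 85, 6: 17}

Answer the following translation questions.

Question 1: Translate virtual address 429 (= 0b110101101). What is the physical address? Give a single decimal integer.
vaddr = 429 = 0b110101101
Split: l1_idx=3, l2_idx=2, offset=13
L1[3] = 1
L2[1][2] = 80
paddr = 80 * 16 + 13 = 1293

Answer: 1293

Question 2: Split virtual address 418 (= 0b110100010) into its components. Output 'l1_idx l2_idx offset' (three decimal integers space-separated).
vaddr = 418 = 0b110100010
  top 2 bits -> l1_idx = 3
  next 3 bits -> l2_idx = 2
  bottom 4 bits -> offset = 2

Answer: 3 2 2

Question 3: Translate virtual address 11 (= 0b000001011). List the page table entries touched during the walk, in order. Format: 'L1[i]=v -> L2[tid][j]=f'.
vaddr = 11 = 0b000001011
Split: l1_idx=0, l2_idx=0, offset=11

Answer: L1[0]=0 -> L2[0][0]=86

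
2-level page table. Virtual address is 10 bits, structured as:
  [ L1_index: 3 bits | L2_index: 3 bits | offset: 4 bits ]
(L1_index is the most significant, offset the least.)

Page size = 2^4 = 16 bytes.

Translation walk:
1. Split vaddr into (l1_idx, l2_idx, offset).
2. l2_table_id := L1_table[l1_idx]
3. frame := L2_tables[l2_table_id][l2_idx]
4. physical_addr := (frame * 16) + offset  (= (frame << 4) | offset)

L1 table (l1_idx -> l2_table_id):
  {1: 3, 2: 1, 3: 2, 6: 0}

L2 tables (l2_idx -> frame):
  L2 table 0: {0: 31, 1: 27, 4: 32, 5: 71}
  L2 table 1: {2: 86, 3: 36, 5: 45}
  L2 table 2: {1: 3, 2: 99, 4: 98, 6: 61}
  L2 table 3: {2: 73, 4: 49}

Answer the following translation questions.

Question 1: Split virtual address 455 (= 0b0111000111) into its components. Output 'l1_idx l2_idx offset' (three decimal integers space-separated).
Answer: 3 4 7

Derivation:
vaddr = 455 = 0b0111000111
  top 3 bits -> l1_idx = 3
  next 3 bits -> l2_idx = 4
  bottom 4 bits -> offset = 7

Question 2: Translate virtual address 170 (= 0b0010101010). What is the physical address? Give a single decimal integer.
Answer: 1178

Derivation:
vaddr = 170 = 0b0010101010
Split: l1_idx=1, l2_idx=2, offset=10
L1[1] = 3
L2[3][2] = 73
paddr = 73 * 16 + 10 = 1178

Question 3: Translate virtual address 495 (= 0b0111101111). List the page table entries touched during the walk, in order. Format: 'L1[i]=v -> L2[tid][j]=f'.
vaddr = 495 = 0b0111101111
Split: l1_idx=3, l2_idx=6, offset=15

Answer: L1[3]=2 -> L2[2][6]=61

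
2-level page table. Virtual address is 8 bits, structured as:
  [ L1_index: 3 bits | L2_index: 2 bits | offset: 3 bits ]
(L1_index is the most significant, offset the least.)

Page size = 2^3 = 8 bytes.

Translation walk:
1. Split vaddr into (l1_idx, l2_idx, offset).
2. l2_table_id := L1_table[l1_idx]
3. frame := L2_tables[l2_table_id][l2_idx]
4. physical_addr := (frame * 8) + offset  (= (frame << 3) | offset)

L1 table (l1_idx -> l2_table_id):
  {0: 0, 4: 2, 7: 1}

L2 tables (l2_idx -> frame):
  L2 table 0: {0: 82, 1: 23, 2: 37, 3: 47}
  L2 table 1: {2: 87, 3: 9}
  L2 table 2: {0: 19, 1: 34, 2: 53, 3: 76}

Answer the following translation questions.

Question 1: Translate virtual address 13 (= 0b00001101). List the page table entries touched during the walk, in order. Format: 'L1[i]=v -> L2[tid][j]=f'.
Answer: L1[0]=0 -> L2[0][1]=23

Derivation:
vaddr = 13 = 0b00001101
Split: l1_idx=0, l2_idx=1, offset=5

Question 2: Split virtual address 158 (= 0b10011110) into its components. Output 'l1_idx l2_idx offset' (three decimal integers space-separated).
Answer: 4 3 6

Derivation:
vaddr = 158 = 0b10011110
  top 3 bits -> l1_idx = 4
  next 2 bits -> l2_idx = 3
  bottom 3 bits -> offset = 6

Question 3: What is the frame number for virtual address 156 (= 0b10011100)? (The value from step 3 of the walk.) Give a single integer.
vaddr = 156: l1_idx=4, l2_idx=3
L1[4] = 2; L2[2][3] = 76

Answer: 76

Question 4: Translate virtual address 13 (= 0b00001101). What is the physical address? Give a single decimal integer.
vaddr = 13 = 0b00001101
Split: l1_idx=0, l2_idx=1, offset=5
L1[0] = 0
L2[0][1] = 23
paddr = 23 * 8 + 5 = 189

Answer: 189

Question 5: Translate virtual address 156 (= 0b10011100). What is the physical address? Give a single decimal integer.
Answer: 612

Derivation:
vaddr = 156 = 0b10011100
Split: l1_idx=4, l2_idx=3, offset=4
L1[4] = 2
L2[2][3] = 76
paddr = 76 * 8 + 4 = 612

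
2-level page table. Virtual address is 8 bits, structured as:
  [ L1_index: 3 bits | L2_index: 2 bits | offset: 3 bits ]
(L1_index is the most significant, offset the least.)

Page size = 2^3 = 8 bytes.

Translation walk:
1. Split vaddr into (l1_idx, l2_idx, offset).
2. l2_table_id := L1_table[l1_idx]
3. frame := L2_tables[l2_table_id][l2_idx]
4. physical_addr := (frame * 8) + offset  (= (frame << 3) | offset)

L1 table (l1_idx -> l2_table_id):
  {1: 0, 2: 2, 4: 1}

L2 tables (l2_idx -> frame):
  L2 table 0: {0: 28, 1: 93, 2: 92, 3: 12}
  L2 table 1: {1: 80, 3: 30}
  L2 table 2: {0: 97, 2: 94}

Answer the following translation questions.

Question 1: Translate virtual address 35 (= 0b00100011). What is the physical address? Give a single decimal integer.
vaddr = 35 = 0b00100011
Split: l1_idx=1, l2_idx=0, offset=3
L1[1] = 0
L2[0][0] = 28
paddr = 28 * 8 + 3 = 227

Answer: 227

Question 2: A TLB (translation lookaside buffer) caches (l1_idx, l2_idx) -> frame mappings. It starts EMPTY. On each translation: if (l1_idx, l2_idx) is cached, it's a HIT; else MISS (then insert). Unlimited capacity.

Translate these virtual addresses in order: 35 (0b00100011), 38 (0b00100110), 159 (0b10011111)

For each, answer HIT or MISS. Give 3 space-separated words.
vaddr=35: (1,0) not in TLB -> MISS, insert
vaddr=38: (1,0) in TLB -> HIT
vaddr=159: (4,3) not in TLB -> MISS, insert

Answer: MISS HIT MISS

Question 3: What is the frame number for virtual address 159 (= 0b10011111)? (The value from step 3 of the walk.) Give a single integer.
vaddr = 159: l1_idx=4, l2_idx=3
L1[4] = 1; L2[1][3] = 30

Answer: 30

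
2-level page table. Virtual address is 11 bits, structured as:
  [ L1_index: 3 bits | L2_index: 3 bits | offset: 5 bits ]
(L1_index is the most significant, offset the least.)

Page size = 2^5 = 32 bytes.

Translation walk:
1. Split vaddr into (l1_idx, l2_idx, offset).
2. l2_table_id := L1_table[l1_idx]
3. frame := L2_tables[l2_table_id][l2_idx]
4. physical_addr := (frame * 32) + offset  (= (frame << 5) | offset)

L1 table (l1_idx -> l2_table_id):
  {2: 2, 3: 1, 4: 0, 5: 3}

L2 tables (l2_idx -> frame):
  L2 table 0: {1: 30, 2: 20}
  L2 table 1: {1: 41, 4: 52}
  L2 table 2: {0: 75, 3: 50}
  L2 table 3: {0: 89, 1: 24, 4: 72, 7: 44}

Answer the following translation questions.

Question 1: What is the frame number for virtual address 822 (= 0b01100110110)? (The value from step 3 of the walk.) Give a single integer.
vaddr = 822: l1_idx=3, l2_idx=1
L1[3] = 1; L2[1][1] = 41

Answer: 41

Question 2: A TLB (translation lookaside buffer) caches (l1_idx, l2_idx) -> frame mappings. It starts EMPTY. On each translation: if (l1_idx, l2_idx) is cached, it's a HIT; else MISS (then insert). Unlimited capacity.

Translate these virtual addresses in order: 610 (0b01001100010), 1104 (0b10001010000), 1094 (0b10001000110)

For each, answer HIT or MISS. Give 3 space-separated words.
Answer: MISS MISS HIT

Derivation:
vaddr=610: (2,3) not in TLB -> MISS, insert
vaddr=1104: (4,2) not in TLB -> MISS, insert
vaddr=1094: (4,2) in TLB -> HIT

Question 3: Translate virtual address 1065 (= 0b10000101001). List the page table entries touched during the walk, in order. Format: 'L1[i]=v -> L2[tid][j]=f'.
vaddr = 1065 = 0b10000101001
Split: l1_idx=4, l2_idx=1, offset=9

Answer: L1[4]=0 -> L2[0][1]=30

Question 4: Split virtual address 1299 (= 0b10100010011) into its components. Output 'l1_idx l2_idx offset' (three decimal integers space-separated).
Answer: 5 0 19

Derivation:
vaddr = 1299 = 0b10100010011
  top 3 bits -> l1_idx = 5
  next 3 bits -> l2_idx = 0
  bottom 5 bits -> offset = 19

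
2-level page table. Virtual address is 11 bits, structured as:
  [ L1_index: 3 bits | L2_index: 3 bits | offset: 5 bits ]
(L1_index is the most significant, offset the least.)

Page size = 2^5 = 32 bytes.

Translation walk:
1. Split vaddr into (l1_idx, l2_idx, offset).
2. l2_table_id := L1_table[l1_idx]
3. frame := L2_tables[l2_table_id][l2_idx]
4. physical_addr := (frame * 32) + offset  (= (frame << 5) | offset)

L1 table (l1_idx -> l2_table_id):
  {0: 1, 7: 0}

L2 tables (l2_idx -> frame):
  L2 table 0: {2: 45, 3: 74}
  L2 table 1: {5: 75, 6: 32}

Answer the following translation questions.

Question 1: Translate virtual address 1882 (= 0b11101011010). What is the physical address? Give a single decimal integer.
vaddr = 1882 = 0b11101011010
Split: l1_idx=7, l2_idx=2, offset=26
L1[7] = 0
L2[0][2] = 45
paddr = 45 * 32 + 26 = 1466

Answer: 1466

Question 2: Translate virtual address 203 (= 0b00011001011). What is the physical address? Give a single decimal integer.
Answer: 1035

Derivation:
vaddr = 203 = 0b00011001011
Split: l1_idx=0, l2_idx=6, offset=11
L1[0] = 1
L2[1][6] = 32
paddr = 32 * 32 + 11 = 1035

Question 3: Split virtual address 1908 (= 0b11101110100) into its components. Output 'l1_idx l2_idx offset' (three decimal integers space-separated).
vaddr = 1908 = 0b11101110100
  top 3 bits -> l1_idx = 7
  next 3 bits -> l2_idx = 3
  bottom 5 bits -> offset = 20

Answer: 7 3 20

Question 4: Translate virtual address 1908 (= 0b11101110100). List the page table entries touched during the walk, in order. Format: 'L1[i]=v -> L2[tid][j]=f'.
vaddr = 1908 = 0b11101110100
Split: l1_idx=7, l2_idx=3, offset=20

Answer: L1[7]=0 -> L2[0][3]=74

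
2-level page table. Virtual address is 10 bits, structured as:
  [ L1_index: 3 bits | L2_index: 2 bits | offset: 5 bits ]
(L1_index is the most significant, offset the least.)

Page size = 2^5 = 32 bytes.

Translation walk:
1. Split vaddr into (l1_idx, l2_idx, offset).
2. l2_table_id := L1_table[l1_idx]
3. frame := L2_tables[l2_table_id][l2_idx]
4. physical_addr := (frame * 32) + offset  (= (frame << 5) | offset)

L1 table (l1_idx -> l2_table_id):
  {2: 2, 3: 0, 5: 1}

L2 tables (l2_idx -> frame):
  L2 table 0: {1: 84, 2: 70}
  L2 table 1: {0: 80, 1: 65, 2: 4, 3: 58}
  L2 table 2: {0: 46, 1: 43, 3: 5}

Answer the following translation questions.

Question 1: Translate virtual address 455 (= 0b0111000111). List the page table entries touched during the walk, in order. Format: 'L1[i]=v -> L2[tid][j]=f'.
vaddr = 455 = 0b0111000111
Split: l1_idx=3, l2_idx=2, offset=7

Answer: L1[3]=0 -> L2[0][2]=70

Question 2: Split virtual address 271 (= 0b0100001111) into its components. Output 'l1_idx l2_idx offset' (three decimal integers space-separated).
vaddr = 271 = 0b0100001111
  top 3 bits -> l1_idx = 2
  next 2 bits -> l2_idx = 0
  bottom 5 bits -> offset = 15

Answer: 2 0 15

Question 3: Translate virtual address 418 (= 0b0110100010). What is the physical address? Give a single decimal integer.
Answer: 2690

Derivation:
vaddr = 418 = 0b0110100010
Split: l1_idx=3, l2_idx=1, offset=2
L1[3] = 0
L2[0][1] = 84
paddr = 84 * 32 + 2 = 2690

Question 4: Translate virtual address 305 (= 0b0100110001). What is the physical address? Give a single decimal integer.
vaddr = 305 = 0b0100110001
Split: l1_idx=2, l2_idx=1, offset=17
L1[2] = 2
L2[2][1] = 43
paddr = 43 * 32 + 17 = 1393

Answer: 1393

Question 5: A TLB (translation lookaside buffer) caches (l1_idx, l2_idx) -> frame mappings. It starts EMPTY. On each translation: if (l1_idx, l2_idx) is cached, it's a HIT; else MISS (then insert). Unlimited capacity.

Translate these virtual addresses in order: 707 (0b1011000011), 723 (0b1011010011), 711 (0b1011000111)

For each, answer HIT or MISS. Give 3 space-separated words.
vaddr=707: (5,2) not in TLB -> MISS, insert
vaddr=723: (5,2) in TLB -> HIT
vaddr=711: (5,2) in TLB -> HIT

Answer: MISS HIT HIT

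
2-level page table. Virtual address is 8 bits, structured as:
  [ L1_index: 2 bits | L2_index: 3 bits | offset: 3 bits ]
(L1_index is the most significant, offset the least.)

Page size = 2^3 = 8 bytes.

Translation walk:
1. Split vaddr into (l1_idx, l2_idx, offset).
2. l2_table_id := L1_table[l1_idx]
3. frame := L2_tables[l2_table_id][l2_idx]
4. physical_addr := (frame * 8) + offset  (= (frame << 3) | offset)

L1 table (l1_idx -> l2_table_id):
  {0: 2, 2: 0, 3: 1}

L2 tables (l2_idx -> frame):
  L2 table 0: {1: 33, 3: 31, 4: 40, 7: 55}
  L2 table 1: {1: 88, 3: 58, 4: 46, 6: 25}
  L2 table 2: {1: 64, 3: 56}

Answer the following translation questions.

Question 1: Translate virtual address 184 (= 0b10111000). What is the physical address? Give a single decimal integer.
vaddr = 184 = 0b10111000
Split: l1_idx=2, l2_idx=7, offset=0
L1[2] = 0
L2[0][7] = 55
paddr = 55 * 8 + 0 = 440

Answer: 440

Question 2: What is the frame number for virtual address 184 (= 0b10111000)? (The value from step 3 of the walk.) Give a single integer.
vaddr = 184: l1_idx=2, l2_idx=7
L1[2] = 0; L2[0][7] = 55

Answer: 55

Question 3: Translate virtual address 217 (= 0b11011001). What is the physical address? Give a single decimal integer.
vaddr = 217 = 0b11011001
Split: l1_idx=3, l2_idx=3, offset=1
L1[3] = 1
L2[1][3] = 58
paddr = 58 * 8 + 1 = 465

Answer: 465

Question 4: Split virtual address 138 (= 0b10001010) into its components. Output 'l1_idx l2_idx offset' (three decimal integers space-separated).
vaddr = 138 = 0b10001010
  top 2 bits -> l1_idx = 2
  next 3 bits -> l2_idx = 1
  bottom 3 bits -> offset = 2

Answer: 2 1 2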